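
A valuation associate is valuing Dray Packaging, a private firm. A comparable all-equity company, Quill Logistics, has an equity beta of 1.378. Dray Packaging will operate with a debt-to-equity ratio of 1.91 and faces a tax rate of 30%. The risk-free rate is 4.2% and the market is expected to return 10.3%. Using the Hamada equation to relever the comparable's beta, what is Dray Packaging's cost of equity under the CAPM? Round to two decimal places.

23.84%

β_L = β_U × [1 + (1 − t)(D/E)] = 1.378 × [1 + (1 − 0.30) × 1.91]
    = 1.378 × [1 + 0.70 × 1.91] = 1.378 × 2.3370 = 3.2204
MRP = 10.3% − 4.2% = 6.10%
E(R) = R_f + β_L × MRP = 4.2% + 3.2204 × 6.1% = 23.84%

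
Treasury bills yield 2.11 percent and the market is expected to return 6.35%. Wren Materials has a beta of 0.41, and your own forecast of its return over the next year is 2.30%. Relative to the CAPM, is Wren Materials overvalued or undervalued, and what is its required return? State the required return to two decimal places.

MRP = 6.35% − 2.11% = 4.24%
Required return = R_f + β·MRP = 2.11% + 0.41 × 4.24% = 3.85%
Forecast 2.30% < required 3.85% → the stock plots below the SML → overvalued.

Overvalued; required return 3.85%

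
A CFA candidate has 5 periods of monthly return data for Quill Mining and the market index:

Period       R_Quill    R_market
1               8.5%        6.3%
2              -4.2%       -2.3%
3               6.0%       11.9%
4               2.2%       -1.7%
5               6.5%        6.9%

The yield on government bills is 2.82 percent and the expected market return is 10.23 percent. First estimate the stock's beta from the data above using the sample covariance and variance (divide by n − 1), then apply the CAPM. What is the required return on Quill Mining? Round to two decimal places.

Mean R_i = (8.5 − 4.2 + 6.0 + 2.2 + 6.5) / 5 = 3.8000%
Mean R_m = (6.3 − 2.3 + 11.9 − 1.7 + 6.9) / 5 = 4.2200%
Σ(R_i − R̄_i)(R_m − R̄_m) = 95.5400  ⇒  Cov = 95.5400 / 4 = 23.8850
Σ(R_m − R̄_m)² = 148.0480  ⇒  Var(R_m) = 148.0480 / 4 = 37.0120
β = Cov / Var(R_m) = 23.8850 / 37.0120 = 0.6453
MRP = 10.23% − 2.82% = 7.41%
E(R) = R_f + β × MRP = 2.82% + 0.6453 × 7.41% = 7.60%

7.60%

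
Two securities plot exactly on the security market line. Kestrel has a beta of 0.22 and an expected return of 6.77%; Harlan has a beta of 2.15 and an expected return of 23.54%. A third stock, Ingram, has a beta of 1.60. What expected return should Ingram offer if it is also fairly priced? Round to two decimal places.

18.76%

MRP (SML slope) = (23.54% − 6.77%) / (2.15 − 0.22) = 16.77% / 1.93 = 8.6891%
R_f (intercept) = 6.77% − 0.22 × 8.6891% = 4.8584%
E(R_Ingram) = R_f + β × MRP = 4.8584% + 1.60 × 8.6891% = 18.76%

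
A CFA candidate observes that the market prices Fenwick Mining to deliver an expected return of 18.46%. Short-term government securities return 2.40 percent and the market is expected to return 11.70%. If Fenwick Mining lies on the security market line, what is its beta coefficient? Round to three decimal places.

MRP = 11.70% − 2.40% = 9.30%
β = (E(R) − R_f) / MRP = (18.46% − 2.40%) / 9.30% = 16.06% / 9.30% = 1.727

1.727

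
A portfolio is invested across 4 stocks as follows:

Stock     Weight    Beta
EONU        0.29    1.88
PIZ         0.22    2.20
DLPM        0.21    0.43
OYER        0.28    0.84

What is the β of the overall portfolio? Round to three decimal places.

β_P = Σ w_i β_i = 0.29×1.88 + 0.22×2.20 + 0.21×0.43 + 0.28×0.84 = 1.3547

1.355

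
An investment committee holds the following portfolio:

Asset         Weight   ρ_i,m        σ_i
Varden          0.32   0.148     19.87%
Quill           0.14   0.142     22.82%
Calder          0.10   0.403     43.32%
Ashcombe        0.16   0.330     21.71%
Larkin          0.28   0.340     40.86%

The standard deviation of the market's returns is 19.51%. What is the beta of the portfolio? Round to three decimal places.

β_Varden = 0.148 × 19.87% / 19.51% = 0.1507
β_Quill = 0.142 × 22.82% / 19.51% = 0.1661
β_Calder = 0.403 × 43.32% / 19.51% = 0.8948
β_Ashcombe = 0.330 × 21.71% / 19.51% = 0.3672
β_Larkin = 0.340 × 40.86% / 19.51% = 0.7121
β_P = Σ w_i β_i = 0.32×0.1507 + 0.14×0.1661 + 0.10×0.8948 + 0.16×0.3672 + 0.28×0.7121 = 0.4191

0.419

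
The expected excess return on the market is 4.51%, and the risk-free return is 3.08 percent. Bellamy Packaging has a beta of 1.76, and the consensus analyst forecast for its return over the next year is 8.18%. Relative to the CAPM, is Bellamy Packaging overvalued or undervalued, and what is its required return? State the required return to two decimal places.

Overvalued; required return 11.02%

Required return = R_f + β·MRP = 3.08% + 1.76 × 4.51% = 11.02%
Forecast 8.18% < required 11.02% → the stock plots below the SML → overvalued.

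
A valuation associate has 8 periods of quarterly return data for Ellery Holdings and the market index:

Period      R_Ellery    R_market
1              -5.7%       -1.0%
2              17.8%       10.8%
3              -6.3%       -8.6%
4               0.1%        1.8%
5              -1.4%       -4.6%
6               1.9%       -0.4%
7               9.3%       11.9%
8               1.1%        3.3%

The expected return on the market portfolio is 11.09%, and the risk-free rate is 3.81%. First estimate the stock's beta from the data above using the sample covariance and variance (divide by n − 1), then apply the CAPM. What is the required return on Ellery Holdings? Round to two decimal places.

Mean R_i = (-5.7 + 17.8 − 6.3 + 0.1 − 1.4 + 1.9 + 9.3 + 1.1) / 8 = 2.1000%
Mean R_m = (-1.0 + 10.8 − 8.6 + 1.8 − 4.6 − 0.4 + 11.9 + 3.3) / 8 = 1.6500%
Σ(R_i − R̄_i)(R_m − R̄_m) = 344.5600  ⇒  Cov = 344.5600 / 7 = 49.2229
Σ(R_m − R̄_m)² = 346.8800  ⇒  Var(R_m) = 346.8800 / 7 = 49.5543
β = Cov / Var(R_m) = 49.2229 / 49.5543 = 0.9933
MRP = 11.09% − 3.81% = 7.28%
E(R) = R_f + β × MRP = 3.81% + 0.9933 × 7.28% = 11.04%

11.04%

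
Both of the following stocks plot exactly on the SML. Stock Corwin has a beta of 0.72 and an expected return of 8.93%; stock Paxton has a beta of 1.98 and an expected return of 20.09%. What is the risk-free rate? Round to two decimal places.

2.55%

Both satisfy E(R) = R_f + β·MRP, so the slope of the SML is
MRP = (20.09% − 8.93%) / (1.98 − 0.72) = 11.16% / 1.26 = 8.8571%
R_f = E(R_Corwin) − β_Corwin·MRP = 8.93% − 0.72 × 8.8571% = 2.5529%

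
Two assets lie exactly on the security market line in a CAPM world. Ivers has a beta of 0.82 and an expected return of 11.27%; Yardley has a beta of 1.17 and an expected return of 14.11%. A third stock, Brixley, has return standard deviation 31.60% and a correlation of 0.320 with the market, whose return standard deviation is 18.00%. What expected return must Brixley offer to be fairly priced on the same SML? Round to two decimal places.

MRP = (14.11% − 11.27%) / (1.17 − 0.82) = 8.1143%
R_f = 11.27% − 0.82 × 8.1143% = 4.6163%
β_Brixley = ρ·σ_i/σ_m = 0.320 × 31.60 / 18.00 = 0.5618
E(R_Brixley) = R_f + β × MRP = 4.6163% + 0.5618 × 8.1143% = 9.17%

9.17%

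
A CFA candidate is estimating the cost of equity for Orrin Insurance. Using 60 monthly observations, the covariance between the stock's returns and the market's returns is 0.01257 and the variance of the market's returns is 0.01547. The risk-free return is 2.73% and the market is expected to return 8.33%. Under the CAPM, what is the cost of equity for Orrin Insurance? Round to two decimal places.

β = Cov(R_i, R_m) / Var(R_m) = 0.01257 / 0.01547 = 0.8125
MRP = 8.33% − 2.73% = 5.60%
E(R) = R_f + β × MRP = 2.73% + 0.8125 × 5.60% = 7.28%

7.28%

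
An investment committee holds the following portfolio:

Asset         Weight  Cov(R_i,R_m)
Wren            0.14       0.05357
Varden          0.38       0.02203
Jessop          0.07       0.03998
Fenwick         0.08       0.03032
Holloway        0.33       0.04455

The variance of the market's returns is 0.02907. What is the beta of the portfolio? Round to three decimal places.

β_Wren = 0.05357 / 0.02907 = 1.8428
β_Varden = 0.02203 / 0.02907 = 0.7578
β_Jessop = 0.03998 / 0.02907 = 1.3753
β_Fenwick = 0.03032 / 0.02907 = 1.0430
β_Holloway = 0.04455 / 0.02907 = 1.5325
β_P = Σ w_i β_i = 0.14×1.8428 + 0.38×0.7578 + 0.07×1.3753 + 0.08×1.0430 + 0.33×1.5325 = 1.2314

1.231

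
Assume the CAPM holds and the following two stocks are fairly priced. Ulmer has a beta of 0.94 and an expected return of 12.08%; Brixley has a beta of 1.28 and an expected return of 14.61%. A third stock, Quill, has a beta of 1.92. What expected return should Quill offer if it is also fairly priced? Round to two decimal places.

MRP (SML slope) = (14.61% − 12.08%) / (1.28 − 0.94) = 2.53% / 0.34 = 7.4412%
R_f (intercept) = 12.08% − 0.94 × 7.4412% = 5.0853%
E(R_Quill) = R_f + β × MRP = 5.0853% + 1.92 × 7.4412% = 19.37%

19.37%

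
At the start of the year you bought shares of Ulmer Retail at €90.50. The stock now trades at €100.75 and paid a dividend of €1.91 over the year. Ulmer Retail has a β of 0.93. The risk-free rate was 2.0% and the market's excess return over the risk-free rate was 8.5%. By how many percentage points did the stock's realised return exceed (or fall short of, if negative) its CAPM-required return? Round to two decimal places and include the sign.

+3.53%

Realised HPR = (P1 + D1 − P0) / P0 = (100.75 + 1.91 − 90.50) / 90.50 = 12.16 / 90.50 = 13.4365%
CAPM required = R_f + β·MRP = 2.0% + 0.93 × 8.5% = 9.9050%
α = realised − required = 13.4365% − 9.9050% = +3.53%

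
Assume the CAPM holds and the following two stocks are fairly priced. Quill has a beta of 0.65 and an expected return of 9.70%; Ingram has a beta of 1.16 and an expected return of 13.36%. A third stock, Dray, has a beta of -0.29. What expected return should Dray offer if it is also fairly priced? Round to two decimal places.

2.95%

MRP (SML slope) = (13.36% − 9.70%) / (1.16 − 0.65) = 3.66% / 0.51 = 7.1765%
R_f (intercept) = 9.70% − 0.65 × 7.1765% = 5.0353%
E(R_Dray) = R_f + β × MRP = 5.0353% + -0.29 × 7.1765% = 2.95%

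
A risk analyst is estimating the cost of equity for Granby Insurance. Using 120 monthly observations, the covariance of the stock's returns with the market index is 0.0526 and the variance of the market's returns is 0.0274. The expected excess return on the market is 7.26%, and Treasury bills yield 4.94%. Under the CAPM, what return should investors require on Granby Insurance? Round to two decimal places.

β = Cov(R_i, R_m) / Var(R_m) = 0.0526 / 0.0274 = 1.9197
E(R) = R_f + β × MRP = 4.94% + 1.9197 × 7.26% = 18.88%

18.88%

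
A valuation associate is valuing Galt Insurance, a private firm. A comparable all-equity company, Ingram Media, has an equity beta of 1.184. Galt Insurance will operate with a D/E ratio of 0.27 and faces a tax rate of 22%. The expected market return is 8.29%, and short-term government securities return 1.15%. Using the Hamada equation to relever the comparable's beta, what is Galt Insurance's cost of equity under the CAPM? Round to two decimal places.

β_L = β_U × [1 + (1 − t)(D/E)] = 1.184 × [1 + (1 − 0.22) × 0.27]
    = 1.184 × [1 + 0.78 × 0.27] = 1.184 × 1.2106 = 1.4334
MRP = 8.29% − 1.15% = 7.14%
E(R) = R_f + β_L × MRP = 1.15% + 1.4334 × 7.14% = 11.38%

11.38%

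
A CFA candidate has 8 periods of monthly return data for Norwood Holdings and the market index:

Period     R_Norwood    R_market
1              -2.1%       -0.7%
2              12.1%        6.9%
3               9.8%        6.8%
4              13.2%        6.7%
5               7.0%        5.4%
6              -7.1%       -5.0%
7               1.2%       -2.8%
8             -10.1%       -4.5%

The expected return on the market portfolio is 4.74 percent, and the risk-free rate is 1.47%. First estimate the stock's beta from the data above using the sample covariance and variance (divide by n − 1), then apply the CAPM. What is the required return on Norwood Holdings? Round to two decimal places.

Mean R_i = (-2.1 + 12.1 + 9.8 + 13.2 + 7.0 − 7.1 + 1.2 − 10.1) / 8 = 3.0000%
Mean R_m = (-0.7 + 6.9 + 6.8 + 6.7 + 5.4 − 5.0 − 2.8 − 4.5) / 8 = 1.6000%
Σ(R_i − R̄_i)(R_m − R̄_m) = 317.0300  ⇒  Cov = 317.0300 / 7 = 45.2900
Σ(R_m − R̄_m)² = 201.0000  ⇒  Var(R_m) = 201.0000 / 7 = 28.7143
β = Cov / Var(R_m) = 45.2900 / 28.7143 = 1.5773
MRP = 4.74% − 1.47% = 3.27%
E(R) = R_f + β × MRP = 1.47% + 1.5773 × 3.27% = 6.63%

6.63%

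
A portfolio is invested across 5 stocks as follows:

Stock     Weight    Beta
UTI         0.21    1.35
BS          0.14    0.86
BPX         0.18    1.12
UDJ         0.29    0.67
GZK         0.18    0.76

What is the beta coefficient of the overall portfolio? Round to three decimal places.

β_P = Σ w_i β_i = 0.21×1.35 + 0.14×0.86 + 0.18×1.12 + 0.29×0.67 + 0.18×0.76 = 0.9366

0.937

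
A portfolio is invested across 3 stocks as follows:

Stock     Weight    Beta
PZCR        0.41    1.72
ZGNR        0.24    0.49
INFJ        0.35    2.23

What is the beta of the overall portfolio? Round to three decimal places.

β_P = Σ w_i β_i = 0.41×1.72 + 0.24×0.49 + 0.35×2.23 = 1.6033

1.603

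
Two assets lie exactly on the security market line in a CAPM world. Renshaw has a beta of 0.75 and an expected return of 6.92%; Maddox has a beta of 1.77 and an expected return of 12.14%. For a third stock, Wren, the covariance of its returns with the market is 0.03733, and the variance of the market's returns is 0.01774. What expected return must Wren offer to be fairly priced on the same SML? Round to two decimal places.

13.85%

MRP = (12.14% − 6.92%) / (1.77 − 0.75) = 5.1176%
R_f = 6.92% − 0.75 × 5.1176% = 3.0818%
β_Wren = Cov / Var(R_m) = 0.03733 / 0.01774 = 2.1043
E(R_Wren) = R_f + β × MRP = 3.0818% + 2.1043 × 5.1176% = 13.85%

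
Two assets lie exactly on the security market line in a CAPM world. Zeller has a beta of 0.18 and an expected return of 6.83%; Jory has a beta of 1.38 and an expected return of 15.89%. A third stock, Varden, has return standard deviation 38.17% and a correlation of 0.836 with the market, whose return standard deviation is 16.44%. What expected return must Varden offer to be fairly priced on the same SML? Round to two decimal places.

MRP = (15.89% − 6.83%) / (1.38 − 0.18) = 7.5500%
R_f = 6.83% − 0.18 × 7.5500% = 5.4710%
β_Varden = ρ·σ_i/σ_m = 0.836 × 38.17 / 16.44 = 1.9410
E(R_Varden) = R_f + β × MRP = 5.4710% + 1.9410 × 7.5500% = 20.13%

20.13%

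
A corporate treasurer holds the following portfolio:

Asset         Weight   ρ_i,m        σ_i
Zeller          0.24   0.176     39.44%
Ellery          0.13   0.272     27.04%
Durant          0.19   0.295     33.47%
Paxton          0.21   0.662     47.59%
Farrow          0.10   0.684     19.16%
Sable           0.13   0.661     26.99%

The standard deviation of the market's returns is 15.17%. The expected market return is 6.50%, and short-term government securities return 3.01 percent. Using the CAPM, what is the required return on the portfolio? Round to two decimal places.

6.40%

β_Zeller = 0.176 × 39.44% / 15.17% = 0.4576
β_Ellery = 0.272 × 27.04% / 15.17% = 0.4848
β_Durant = 0.295 × 33.47% / 15.17% = 0.6509
β_Paxton = 0.662 × 47.59% / 15.17% = 2.0768
β_Farrow = 0.684 × 19.16% / 15.17% = 0.8639
β_Sable = 0.661 × 26.99% / 15.17% = 1.1760
β_P = Σ w_i β_i = 0.24×0.4576 + 0.13×0.4848 + 0.19×0.6509 + 0.21×2.0768 + 0.10×0.8639 + 0.13×1.1760 = 0.9719
MRP = 6.50% − 3.01% = 3.49%
E(R_P) = R_f + β_P × MRP = 3.01% + 0.9719 × 3.49% = 6.40%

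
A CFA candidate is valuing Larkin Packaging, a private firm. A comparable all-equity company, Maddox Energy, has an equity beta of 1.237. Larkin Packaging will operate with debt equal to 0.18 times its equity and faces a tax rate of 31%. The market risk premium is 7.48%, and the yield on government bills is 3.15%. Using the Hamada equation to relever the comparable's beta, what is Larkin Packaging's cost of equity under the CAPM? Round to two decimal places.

13.55%

β_L = β_U × [1 + (1 − t)(D/E)] = 1.237 × [1 + (1 − 0.31) × 0.18]
    = 1.237 × [1 + 0.69 × 0.18] = 1.237 × 1.1242 = 1.3906
E(R) = R_f + β_L × MRP = 3.15% + 1.3906 × 7.48% = 13.55%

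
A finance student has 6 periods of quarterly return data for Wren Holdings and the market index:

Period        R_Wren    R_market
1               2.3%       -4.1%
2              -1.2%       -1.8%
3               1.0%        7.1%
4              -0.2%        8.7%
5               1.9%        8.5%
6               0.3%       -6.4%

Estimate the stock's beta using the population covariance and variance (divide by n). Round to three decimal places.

0.018

Mean R_i = (2.3 − 1.2 + 1.0 − 0.2 + 1.9 + 0.3) / 6 = 0.6833%
Mean R_m = (-4.1 − 1.8 + 7.1 + 8.7 + 8.5 − 6.4) / 6 = 2.0000%
Σ(R_i − R̄_i)(R_m − R̄_m) = 4.1200  ⇒  Cov = 4.1200 / 6 = 0.6867
Σ(R_m − R̄_m)² = 235.3600  ⇒  Var(R_m) = 235.3600 / 6 = 39.2267
β = Cov / Var(R_m) = 0.6867 / 39.2267 = 0.0175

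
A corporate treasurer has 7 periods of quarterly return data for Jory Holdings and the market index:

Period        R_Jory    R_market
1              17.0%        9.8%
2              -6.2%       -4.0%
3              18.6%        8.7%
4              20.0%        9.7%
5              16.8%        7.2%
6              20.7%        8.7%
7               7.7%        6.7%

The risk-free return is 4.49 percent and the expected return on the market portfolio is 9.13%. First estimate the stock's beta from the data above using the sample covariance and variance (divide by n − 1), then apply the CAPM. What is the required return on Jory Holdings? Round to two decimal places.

13.27%

Mean R_i = (17.0 − 6.2 + 18.6 + 20.0 + 16.8 + 20.7 + 7.7) / 7 = 13.5143%
Mean R_m = (9.8 − 4.0 + 8.7 + 9.7 + 7.2 + 8.7 + 6.7) / 7 = 6.6857%
Σ(R_i − R̄_i)(R_m − R̄_m) = 267.3914  ⇒  Cov = 267.3914 / 6 = 44.5652
Σ(R_m − R̄_m)² = 141.3486  ⇒  Var(R_m) = 141.3486 / 6 = 23.5581
β = Cov / Var(R_m) = 44.5652 / 23.5581 = 1.8917
MRP = 9.13% − 4.49% = 4.64%
E(R) = R_f + β × MRP = 4.49% + 1.8917 × 4.64% = 13.27%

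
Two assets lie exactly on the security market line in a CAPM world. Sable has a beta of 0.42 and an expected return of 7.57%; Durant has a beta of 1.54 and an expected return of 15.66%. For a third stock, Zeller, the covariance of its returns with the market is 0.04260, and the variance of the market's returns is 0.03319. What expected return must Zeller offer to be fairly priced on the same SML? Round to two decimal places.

MRP = (15.66% − 7.57%) / (1.54 − 0.42) = 7.2232%
R_f = 7.57% − 0.42 × 7.2232% = 4.5363%
β_Zeller = Cov / Var(R_m) = 0.04260 / 0.03319 = 1.2835
E(R_Zeller) = R_f + β × MRP = 4.5363% + 1.2835 × 7.2232% = 13.81%

13.81%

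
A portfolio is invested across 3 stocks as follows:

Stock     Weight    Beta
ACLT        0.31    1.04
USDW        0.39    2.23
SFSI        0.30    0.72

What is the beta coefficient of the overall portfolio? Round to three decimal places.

β_P = Σ w_i β_i = 0.31×1.04 + 0.39×2.23 + 0.30×0.72 = 1.4081

1.408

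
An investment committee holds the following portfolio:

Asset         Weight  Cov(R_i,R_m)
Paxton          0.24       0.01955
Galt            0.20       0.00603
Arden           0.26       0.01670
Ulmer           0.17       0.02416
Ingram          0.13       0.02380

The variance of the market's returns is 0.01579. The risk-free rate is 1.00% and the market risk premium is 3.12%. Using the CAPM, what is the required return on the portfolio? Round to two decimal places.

4.45%

β_Paxton = 0.01955 / 0.01579 = 1.2381
β_Galt = 0.00603 / 0.01579 = 0.3819
β_Arden = 0.01670 / 0.01579 = 1.0576
β_Ulmer = 0.02416 / 0.01579 = 1.5301
β_Ingram = 0.02380 / 0.01579 = 1.5073
β_P = Σ w_i β_i = 0.24×1.2381 + 0.20×0.3819 + 0.26×1.0576 + 0.17×1.5301 + 0.13×1.5073 = 1.1046
E(R_P) = R_f + β_P × MRP = 1.00% + 1.1046 × 3.12% = 4.45%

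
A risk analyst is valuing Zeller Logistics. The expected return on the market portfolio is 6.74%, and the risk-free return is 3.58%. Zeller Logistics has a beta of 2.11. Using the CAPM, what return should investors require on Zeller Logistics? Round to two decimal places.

Market risk premium = E(R_m) − R_f = 6.74% − 3.58% = 3.16%
E(R) = R_f + β × MRP = 3.58% + 2.11 × 3.16% = 10.25%

10.25%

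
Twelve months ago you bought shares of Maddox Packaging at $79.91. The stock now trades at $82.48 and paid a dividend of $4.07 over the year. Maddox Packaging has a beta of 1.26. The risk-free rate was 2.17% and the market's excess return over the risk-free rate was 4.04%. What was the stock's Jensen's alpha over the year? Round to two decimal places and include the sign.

+1.05%

Realised HPR = (P1 + D1 − P0) / P0 = (82.48 + 4.07 − 79.91) / 79.91 = 6.64 / 79.91 = 8.3093%
CAPM required = R_f + β·MRP = 2.17% + 1.26 × 4.04% = 7.2604%
α = realised − required = 8.3093% − 7.2604% = +1.05%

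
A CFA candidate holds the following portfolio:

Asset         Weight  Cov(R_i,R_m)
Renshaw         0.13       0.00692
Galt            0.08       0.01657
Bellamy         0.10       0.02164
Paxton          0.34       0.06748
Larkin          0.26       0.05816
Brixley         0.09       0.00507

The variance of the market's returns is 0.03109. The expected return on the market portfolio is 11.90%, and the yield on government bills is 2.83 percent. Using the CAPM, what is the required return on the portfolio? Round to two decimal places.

15.35%

β_Renshaw = 0.00692 / 0.03109 = 0.2226
β_Galt = 0.01657 / 0.03109 = 0.5330
β_Bellamy = 0.02164 / 0.03109 = 0.6960
β_Paxton = 0.06748 / 0.03109 = 2.1705
β_Larkin = 0.05816 / 0.03109 = 1.8707
β_Brixley = 0.00507 / 0.03109 = 0.1631
β_P = Σ w_i β_i = 0.13×0.2226 + 0.08×0.5330 + 0.10×0.6960 + 0.34×2.1705 + 0.26×1.8707 + 0.09×0.1631 = 1.3802
MRP = 11.90% − 2.83% = 9.07%
E(R_P) = R_f + β_P × MRP = 2.83% + 1.3802 × 9.07% = 15.35%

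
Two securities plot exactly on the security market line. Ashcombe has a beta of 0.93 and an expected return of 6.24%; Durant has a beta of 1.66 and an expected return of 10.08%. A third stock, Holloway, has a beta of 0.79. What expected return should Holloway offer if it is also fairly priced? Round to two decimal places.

MRP (SML slope) = (10.08% − 6.24%) / (1.66 − 0.93) = 3.84% / 0.73 = 5.2603%
R_f (intercept) = 6.24% − 0.93 × 5.2603% = 1.3479%
E(R_Holloway) = R_f + β × MRP = 1.3479% + 0.79 × 5.2603% = 5.50%

5.50%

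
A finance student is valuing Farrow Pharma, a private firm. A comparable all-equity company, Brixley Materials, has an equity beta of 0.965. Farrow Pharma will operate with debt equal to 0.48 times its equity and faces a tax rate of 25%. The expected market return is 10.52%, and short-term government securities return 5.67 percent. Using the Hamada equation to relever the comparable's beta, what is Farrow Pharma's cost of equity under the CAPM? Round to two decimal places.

β_L = β_U × [1 + (1 − t)(D/E)] = 0.965 × [1 + (1 − 0.25) × 0.48]
    = 0.965 × [1 + 0.75 × 0.48] = 0.965 × 1.3600 = 1.3124
MRP = 10.52% − 5.67% = 4.85%
E(R) = R_f + β_L × MRP = 5.67% + 1.3124 × 4.85% = 12.04%

12.04%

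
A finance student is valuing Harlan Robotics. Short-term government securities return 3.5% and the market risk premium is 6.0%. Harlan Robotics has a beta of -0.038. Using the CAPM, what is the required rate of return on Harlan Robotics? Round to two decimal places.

3.27%

E(R) = R_f + β × MRP = 3.5% + -0.038 × 6.0% = 3.27%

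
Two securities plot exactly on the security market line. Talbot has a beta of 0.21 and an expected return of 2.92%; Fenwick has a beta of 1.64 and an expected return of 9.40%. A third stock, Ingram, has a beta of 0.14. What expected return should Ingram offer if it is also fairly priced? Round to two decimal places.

2.60%

MRP (SML slope) = (9.40% − 2.92%) / (1.64 − 0.21) = 6.48% / 1.43 = 4.5315%
R_f (intercept) = 2.92% − 0.21 × 4.5315% = 1.9684%
E(R_Ingram) = R_f + β × MRP = 1.9684% + 0.14 × 4.5315% = 2.60%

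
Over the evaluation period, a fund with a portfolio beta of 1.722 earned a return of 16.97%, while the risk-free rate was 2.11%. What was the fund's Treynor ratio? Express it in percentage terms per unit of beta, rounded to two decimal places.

8.63%

Treynor = (R_P − R_f) / β_P = (16.97% − 2.11%) / 1.7220 = 14.86% / 1.7220 = 8.63%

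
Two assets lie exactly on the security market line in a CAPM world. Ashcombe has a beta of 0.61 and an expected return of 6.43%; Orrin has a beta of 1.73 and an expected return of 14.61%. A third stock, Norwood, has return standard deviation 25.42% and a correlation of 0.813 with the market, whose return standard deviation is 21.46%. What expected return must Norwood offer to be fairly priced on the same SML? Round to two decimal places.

9.01%

MRP = (14.61% − 6.43%) / (1.73 − 0.61) = 7.3036%
R_f = 6.43% − 0.61 × 7.3036% = 1.9748%
β_Norwood = ρ·σ_i/σ_m = 0.813 × 25.42 / 21.46 = 0.9630
E(R_Norwood) = R_f + β × MRP = 1.9748% + 0.9630 × 7.3036% = 9.01%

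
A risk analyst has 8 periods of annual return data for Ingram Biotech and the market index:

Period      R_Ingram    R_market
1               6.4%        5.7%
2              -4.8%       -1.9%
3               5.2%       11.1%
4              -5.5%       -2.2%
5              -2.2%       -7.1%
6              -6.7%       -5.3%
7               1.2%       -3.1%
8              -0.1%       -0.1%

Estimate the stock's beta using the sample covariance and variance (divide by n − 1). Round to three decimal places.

0.639

Mean R_i = (6.4 − 4.8 + 5.2 − 5.5 − 2.2 − 6.7 + 1.2 − 0.1) / 8 = -0.8125%
Mean R_m = (5.7 − 1.9 + 11.1 − 2.2 − 7.1 − 5.3 − 3.1 − 0.1) / 8 = -0.3625%
Σ(R_i − R̄_i)(R_m − R̄_m) = 160.4838  ⇒  Cov = 160.4838 / 7 = 22.9263
Σ(R_m − R̄_m)² = 251.2188  ⇒  Var(R_m) = 251.2188 / 7 = 35.8884
β = Cov / Var(R_m) = 22.9263 / 35.8884 = 0.6388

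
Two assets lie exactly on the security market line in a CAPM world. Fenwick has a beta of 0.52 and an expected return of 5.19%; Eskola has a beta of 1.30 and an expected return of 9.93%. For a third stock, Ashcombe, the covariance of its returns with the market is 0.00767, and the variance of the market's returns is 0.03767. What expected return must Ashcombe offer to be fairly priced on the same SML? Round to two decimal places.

3.27%

MRP = (9.93% − 5.19%) / (1.30 − 0.52) = 6.0769%
R_f = 5.19% − 0.52 × 6.0769% = 2.0300%
β_Ashcombe = Cov / Var(R_m) = 0.00767 / 0.03767 = 0.2036
E(R_Ashcombe) = R_f + β × MRP = 2.0300% + 0.2036 × 6.0769% = 3.27%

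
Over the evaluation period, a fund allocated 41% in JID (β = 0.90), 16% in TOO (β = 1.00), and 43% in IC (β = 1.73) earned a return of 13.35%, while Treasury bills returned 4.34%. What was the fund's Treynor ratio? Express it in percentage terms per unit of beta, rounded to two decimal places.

7.08%

β_P = 0.41×0.90 + 0.16×1.00 + 0.43×1.73 = 1.2729
Treynor = (R_P − R_f) / β_P = (13.35% − 4.34%) / 1.2729 = 9.01% / 1.2729 = 7.08%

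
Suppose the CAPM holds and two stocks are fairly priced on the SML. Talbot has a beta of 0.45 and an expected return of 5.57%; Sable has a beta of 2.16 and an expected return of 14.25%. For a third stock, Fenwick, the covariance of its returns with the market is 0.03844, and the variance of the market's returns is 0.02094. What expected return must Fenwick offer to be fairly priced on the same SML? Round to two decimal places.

12.60%

MRP = (14.25% − 5.57%) / (2.16 − 0.45) = 5.0760%
R_f = 5.57% − 0.45 × 5.0760% = 3.2858%
β_Fenwick = Cov / Var(R_m) = 0.03844 / 0.02094 = 1.8357
E(R_Fenwick) = R_f + β × MRP = 3.2858% + 1.8357 × 5.0760% = 12.60%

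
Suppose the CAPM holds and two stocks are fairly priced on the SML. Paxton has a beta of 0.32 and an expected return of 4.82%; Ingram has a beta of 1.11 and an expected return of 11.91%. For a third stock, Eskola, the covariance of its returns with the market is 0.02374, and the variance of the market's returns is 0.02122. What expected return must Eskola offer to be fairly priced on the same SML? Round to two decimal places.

11.99%

MRP = (11.91% − 4.82%) / (1.11 − 0.32) = 8.9747%
R_f = 4.82% − 0.32 × 8.9747% = 1.9481%
β_Eskola = Cov / Var(R_m) = 0.02374 / 0.02122 = 1.1188
E(R_Eskola) = R_f + β × MRP = 1.9481% + 1.1188 × 8.9747% = 11.99%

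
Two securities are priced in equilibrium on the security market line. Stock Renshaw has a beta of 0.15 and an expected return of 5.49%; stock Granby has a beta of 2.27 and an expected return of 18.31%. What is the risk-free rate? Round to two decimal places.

4.58%

Both satisfy E(R) = R_f + β·MRP, so the slope of the SML is
MRP = (18.31% − 5.49%) / (2.27 − 0.15) = 12.82% / 2.12 = 6.0472%
R_f = E(R_Renshaw) − β_Renshaw·MRP = 5.49% − 0.15 × 6.0472% = 4.5829%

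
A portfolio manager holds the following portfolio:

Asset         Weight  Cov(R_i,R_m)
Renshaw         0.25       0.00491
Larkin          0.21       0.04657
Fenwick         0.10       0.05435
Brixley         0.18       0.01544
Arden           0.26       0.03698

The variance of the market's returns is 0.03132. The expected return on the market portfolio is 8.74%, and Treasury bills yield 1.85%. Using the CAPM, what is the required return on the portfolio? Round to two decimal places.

β_Renshaw = 0.00491 / 0.03132 = 0.1568
β_Larkin = 0.04657 / 0.03132 = 1.4869
β_Fenwick = 0.05435 / 0.03132 = 1.7353
β_Brixley = 0.01544 / 0.03132 = 0.4930
β_Arden = 0.03698 / 0.03132 = 1.1807
β_P = Σ w_i β_i = 0.25×0.1568 + 0.21×1.4869 + 0.10×1.7353 + 0.18×0.4930 + 0.26×1.1807 = 0.9207
MRP = 8.74% − 1.85% = 6.89%
E(R_P) = R_f + β_P × MRP = 1.85% + 0.9207 × 6.89% = 8.19%

8.19%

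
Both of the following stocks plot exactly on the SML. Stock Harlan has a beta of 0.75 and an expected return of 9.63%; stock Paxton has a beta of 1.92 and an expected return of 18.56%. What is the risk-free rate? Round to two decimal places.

Both satisfy E(R) = R_f + β·MRP, so the slope of the SML is
MRP = (18.56% − 9.63%) / (1.92 − 0.75) = 8.93% / 1.17 = 7.6325%
R_f = E(R_Harlan) − β_Harlan·MRP = 9.63% − 0.75 × 7.6325% = 3.9056%

3.91%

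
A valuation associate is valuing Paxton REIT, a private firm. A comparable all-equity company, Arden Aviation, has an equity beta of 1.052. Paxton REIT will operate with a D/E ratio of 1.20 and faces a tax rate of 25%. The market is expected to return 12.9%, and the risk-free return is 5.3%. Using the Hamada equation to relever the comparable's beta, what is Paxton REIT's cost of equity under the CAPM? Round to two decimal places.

β_L = β_U × [1 + (1 − t)(D/E)] = 1.052 × [1 + (1 − 0.25) × 1.20]
    = 1.052 × [1 + 0.75 × 1.20] = 1.052 × 1.9000 = 1.9988
MRP = 12.9% − 5.3% = 7.60%
E(R) = R_f + β_L × MRP = 5.3% + 1.9988 × 7.6% = 20.49%

20.49%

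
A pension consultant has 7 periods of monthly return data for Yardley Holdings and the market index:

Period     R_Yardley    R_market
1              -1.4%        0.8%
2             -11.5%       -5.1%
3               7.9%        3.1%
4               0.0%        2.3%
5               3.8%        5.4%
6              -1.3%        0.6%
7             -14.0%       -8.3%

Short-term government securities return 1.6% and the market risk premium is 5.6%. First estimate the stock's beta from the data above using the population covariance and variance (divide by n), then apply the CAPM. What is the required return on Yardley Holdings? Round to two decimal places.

Mean R_i = (-1.4 − 11.5 + 7.9 + 0.0 + 3.8 − 1.3 − 14.0) / 7 = -2.3571%
Mean R_m = (0.8 − 5.1 + 3.1 + 2.3 + 5.4 + 0.6 − 8.3) / 7 = -0.1714%
Σ(R_i − R̄_i)(R_m − R̄_m) = 215.1314  ⇒  Cov = 215.1314 / 7 = 30.7331
Σ(R_m − R̄_m)² = 139.7543  ⇒  Var(R_m) = 139.7543 / 7 = 19.9649
β = Cov / Var(R_m) = 30.7331 / 19.9649 = 1.5394
E(R) = R_f + β × MRP = 1.6% + 1.5394 × 5.6% = 10.22%

10.22%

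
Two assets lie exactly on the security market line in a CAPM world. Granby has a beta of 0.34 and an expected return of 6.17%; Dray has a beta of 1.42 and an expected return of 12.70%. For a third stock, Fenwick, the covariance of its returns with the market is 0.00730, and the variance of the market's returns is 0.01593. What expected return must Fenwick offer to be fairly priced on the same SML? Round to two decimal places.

6.89%

MRP = (12.70% − 6.17%) / (1.42 − 0.34) = 6.0463%
R_f = 6.17% − 0.34 × 6.0463% = 4.1143%
β_Fenwick = Cov / Var(R_m) = 0.00730 / 0.01593 = 0.4583
E(R_Fenwick) = R_f + β × MRP = 4.1143% + 0.4583 × 6.0463% = 6.89%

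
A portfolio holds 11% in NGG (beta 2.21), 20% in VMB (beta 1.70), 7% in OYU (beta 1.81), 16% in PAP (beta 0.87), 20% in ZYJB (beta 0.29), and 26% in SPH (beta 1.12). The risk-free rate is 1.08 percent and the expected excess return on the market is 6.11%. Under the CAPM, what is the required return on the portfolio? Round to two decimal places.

8.40%

β_P = Σ w_i β_i = 0.11×2.21 + 0.20×1.70 + 0.07×1.81 + 0.16×0.87 + 0.20×0.29 + 0.26×1.12 = 1.1982
E(R_P) = R_f + β_P × MRP = 1.08% + 1.1982 × 6.11% = 8.40%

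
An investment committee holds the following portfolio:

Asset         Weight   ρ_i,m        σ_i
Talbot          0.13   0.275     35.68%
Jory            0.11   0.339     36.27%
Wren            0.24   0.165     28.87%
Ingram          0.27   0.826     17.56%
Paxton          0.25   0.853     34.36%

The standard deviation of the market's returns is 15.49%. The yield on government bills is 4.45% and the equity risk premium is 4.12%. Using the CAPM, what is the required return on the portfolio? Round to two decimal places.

β_Talbot = 0.275 × 35.68% / 15.49% = 0.6334
β_Jory = 0.339 × 36.27% / 15.49% = 0.7938
β_Wren = 0.165 × 28.87% / 15.49% = 0.3075
β_Ingram = 0.826 × 17.56% / 15.49% = 0.9364
β_Paxton = 0.853 × 34.36% / 15.49% = 1.8921
β_P = Σ w_i β_i = 0.13×0.6334 + 0.11×0.7938 + 0.24×0.3075 + 0.27×0.9364 + 0.25×1.8921 = 0.9693
E(R_P) = R_f + β_P × MRP = 4.45% + 0.9693 × 4.12% = 8.44%

8.44%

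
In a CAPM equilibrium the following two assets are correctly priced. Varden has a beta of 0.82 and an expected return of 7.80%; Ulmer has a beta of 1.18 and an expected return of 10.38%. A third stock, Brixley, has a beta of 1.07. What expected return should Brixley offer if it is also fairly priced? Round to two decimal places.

9.59%

MRP (SML slope) = (10.38% − 7.80%) / (1.18 − 0.82) = 2.58% / 0.36 = 7.1667%
R_f (intercept) = 7.80% − 0.82 × 7.1667% = 1.9233%
E(R_Brixley) = R_f + β × MRP = 1.9233% + 1.07 × 7.1667% = 9.59%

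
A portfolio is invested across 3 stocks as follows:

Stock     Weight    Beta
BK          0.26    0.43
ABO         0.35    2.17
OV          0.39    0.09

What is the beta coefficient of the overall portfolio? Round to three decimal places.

β_P = Σ w_i β_i = 0.26×0.43 + 0.35×2.17 + 0.39×0.09 = 0.9064

0.906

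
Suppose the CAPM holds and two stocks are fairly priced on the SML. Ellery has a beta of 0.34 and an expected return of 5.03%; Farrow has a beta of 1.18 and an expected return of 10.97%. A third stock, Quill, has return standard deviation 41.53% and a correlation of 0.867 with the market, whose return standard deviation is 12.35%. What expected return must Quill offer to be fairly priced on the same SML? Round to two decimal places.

MRP = (10.97% − 5.03%) / (1.18 − 0.34) = 7.0714%
R_f = 5.03% − 0.34 × 7.0714% = 2.6257%
β_Quill = ρ·σ_i/σ_m = 0.867 × 41.53 / 12.35 = 2.9155
E(R_Quill) = R_f + β × MRP = 2.6257% + 2.9155 × 7.0714% = 23.24%

23.24%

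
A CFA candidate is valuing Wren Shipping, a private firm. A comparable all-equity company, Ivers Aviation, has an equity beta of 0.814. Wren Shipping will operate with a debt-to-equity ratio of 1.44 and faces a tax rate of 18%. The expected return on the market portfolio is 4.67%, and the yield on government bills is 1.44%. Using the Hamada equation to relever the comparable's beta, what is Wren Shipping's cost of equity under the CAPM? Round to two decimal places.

β_L = β_U × [1 + (1 − t)(D/E)] = 0.814 × [1 + (1 − 0.18) × 1.44]
    = 0.814 × [1 + 0.82 × 1.44] = 0.814 × 2.1808 = 1.7752
MRP = 4.67% − 1.44% = 3.23%
E(R) = R_f + β_L × MRP = 1.44% + 1.7752 × 3.23% = 7.17%

7.17%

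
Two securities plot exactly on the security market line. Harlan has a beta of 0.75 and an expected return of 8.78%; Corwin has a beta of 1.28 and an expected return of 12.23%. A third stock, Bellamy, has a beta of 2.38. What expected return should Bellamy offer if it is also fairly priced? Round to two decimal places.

19.39%

MRP (SML slope) = (12.23% − 8.78%) / (1.28 − 0.75) = 3.45% / 0.53 = 6.5094%
R_f (intercept) = 8.78% − 0.75 × 6.5094% = 3.8980%
E(R_Bellamy) = R_f + β × MRP = 3.8980% + 2.38 × 6.5094% = 19.39%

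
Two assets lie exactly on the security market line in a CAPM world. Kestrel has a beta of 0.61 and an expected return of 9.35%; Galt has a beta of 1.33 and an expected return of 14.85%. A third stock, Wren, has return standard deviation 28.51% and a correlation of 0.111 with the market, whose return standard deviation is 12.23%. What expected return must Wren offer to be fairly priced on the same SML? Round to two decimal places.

MRP = (14.85% − 9.35%) / (1.33 − 0.61) = 7.6389%
R_f = 9.35% − 0.61 × 7.6389% = 4.6903%
β_Wren = ρ·σ_i/σ_m = 0.111 × 28.51 / 12.23 = 0.2588
E(R_Wren) = R_f + β × MRP = 4.6903% + 0.2588 × 7.6389% = 6.67%

6.67%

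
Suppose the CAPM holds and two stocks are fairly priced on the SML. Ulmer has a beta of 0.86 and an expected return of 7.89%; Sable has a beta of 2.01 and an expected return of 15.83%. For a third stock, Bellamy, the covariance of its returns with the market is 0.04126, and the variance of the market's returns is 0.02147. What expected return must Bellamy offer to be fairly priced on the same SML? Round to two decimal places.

MRP = (15.83% − 7.89%) / (2.01 − 0.86) = 6.9043%
R_f = 7.89% − 0.86 × 6.9043% = 1.9523%
β_Bellamy = Cov / Var(R_m) = 0.04126 / 0.02147 = 1.9218
E(R_Bellamy) = R_f + β × MRP = 1.9523% + 1.9218 × 6.9043% = 15.22%

15.22%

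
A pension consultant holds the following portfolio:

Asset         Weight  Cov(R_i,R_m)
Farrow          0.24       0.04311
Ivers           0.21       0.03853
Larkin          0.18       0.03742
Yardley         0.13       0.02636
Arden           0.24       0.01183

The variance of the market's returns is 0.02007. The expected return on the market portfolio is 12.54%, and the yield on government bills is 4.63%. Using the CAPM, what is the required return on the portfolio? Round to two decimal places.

17.02%

β_Farrow = 0.04311 / 0.02007 = 2.1480
β_Ivers = 0.03853 / 0.02007 = 1.9198
β_Larkin = 0.03742 / 0.02007 = 1.8645
β_Yardley = 0.02636 / 0.02007 = 1.3134
β_Arden = 0.01183 / 0.02007 = 0.5894
β_P = Σ w_i β_i = 0.24×2.1480 + 0.21×1.9198 + 0.18×1.8645 + 0.13×1.3134 + 0.24×0.5894 = 1.5665
MRP = 12.54% − 4.63% = 7.91%
E(R_P) = R_f + β_P × MRP = 4.63% + 1.5665 × 7.91% = 17.02%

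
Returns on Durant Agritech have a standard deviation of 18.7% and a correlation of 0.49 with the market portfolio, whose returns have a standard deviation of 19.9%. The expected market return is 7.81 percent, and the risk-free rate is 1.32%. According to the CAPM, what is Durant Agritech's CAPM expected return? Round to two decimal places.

β = ρ × σ_i / σ_m = 0.49 × 18.7% / 19.9% = 0.4605
MRP = 7.81% − 1.32% = 6.49%
E(R) = 1.32% + 0.4605 × 6.49% = 4.31%

4.31%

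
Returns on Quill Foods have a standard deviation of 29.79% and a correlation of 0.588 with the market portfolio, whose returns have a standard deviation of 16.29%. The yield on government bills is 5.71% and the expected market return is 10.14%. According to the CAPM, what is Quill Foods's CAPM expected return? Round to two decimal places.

β = ρ × σ_i / σ_m = 0.588 × 29.79% / 16.29% = 1.0753
MRP = 10.14% − 5.71% = 4.43%
E(R) = 5.71% + 1.0753 × 4.43% = 10.47%

10.47%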